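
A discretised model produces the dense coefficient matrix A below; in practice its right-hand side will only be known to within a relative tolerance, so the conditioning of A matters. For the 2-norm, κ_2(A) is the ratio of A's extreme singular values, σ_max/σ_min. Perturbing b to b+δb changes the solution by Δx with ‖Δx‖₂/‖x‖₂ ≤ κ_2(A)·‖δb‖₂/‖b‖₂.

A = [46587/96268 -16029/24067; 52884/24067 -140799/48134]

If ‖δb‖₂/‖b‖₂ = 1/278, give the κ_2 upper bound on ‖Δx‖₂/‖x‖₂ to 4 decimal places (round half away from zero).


AᵀA = [27910665/5513104 -9303255/1378276; -9303255/1378276 12404565/1378276]; tr = 77528925/5513104, det = 50625/22052416
char-poly roots: 225/16 and 225/1378276
κ_2(A) = √(λ_max/λ_min) = √((225/16) / (225/1378276)) = 293.5000
worst-case relative error ≤ 293.5000 × 1/278 = 1.0558

1.0558


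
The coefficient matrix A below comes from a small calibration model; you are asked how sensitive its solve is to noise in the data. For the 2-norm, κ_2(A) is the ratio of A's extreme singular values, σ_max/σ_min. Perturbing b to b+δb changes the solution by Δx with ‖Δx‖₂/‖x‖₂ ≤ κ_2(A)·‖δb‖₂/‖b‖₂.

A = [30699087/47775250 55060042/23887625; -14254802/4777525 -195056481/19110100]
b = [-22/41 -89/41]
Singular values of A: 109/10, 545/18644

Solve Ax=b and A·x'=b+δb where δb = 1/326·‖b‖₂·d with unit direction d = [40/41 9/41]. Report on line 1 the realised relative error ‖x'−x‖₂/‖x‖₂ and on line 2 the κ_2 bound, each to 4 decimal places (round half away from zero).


0.0069
1.1438

from the listed singular values, σ₁ = 109/10, σ_n = 545/18644
κ = σ_max/σ_min = (109/10)/(545/18644) = 372.8800
κ_2(A)·‖δb‖/‖b‖ = 1.1438
solve Ax = b  →  x = [32.8922 -9.4024]
‖b‖₂ = 2.2361 and ‖x‖₂ = 34.2097
re-solving with b+δb shifts x by Δx of norm 0.2346
realised ‖Δx‖/‖x‖ = 0.0069
so the bound overstates the realised error by a factor of ≈ 166.7594 (computed from the unrounded values)


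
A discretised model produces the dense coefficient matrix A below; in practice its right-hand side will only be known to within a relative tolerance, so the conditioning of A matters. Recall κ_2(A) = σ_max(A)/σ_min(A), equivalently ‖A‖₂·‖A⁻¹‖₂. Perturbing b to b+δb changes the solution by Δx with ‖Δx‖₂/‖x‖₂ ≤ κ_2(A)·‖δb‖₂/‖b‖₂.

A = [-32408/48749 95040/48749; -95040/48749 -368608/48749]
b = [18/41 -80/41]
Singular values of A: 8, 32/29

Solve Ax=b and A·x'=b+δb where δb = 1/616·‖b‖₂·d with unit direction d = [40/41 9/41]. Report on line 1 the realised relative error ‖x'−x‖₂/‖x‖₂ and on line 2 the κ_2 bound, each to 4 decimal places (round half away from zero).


largest singular value 8, smallest 32/29
κ_2(A) = 8 / (32/29) = 7.2500
perturbation bound = 7.2500·1/616 = 0.0118
solve Ax = b  →  x = [0.0549 0.2439]
‖b‖ = 2.0000, ‖x‖ = 0.2500
δb = ε·‖b‖·d = [0.0032 0.0007]; solving A·Δx = δb gives ‖Δx‖ = 0.0029
dividing the unrounded norms, ‖Δx‖/‖x‖ = 0.0118
so the bound is sharp here: realised error equals the bound

0.0118
0.0118


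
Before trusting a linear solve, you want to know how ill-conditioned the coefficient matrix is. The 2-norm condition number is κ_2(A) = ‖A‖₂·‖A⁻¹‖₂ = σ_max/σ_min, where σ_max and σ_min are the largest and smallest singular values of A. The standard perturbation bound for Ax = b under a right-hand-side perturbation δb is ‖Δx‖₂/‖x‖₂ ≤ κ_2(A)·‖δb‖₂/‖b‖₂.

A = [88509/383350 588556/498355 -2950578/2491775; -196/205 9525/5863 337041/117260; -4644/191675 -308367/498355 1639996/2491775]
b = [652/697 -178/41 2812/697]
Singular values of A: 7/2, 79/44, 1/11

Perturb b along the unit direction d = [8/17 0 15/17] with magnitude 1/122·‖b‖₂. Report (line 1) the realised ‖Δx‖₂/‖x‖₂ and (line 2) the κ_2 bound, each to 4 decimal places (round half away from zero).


σ_max = 7/2, σ_min = 1/11
condition number: (7/2) ÷ (1/11) = 38.5000
κ_2(A)·‖δb‖/‖b‖ = 0.3156
solve Ax = b  →  x = [42.5600 3.2882 10.7880]
2-norm of b is 6.0000; of x, 44.0289
Δx = A⁻¹·δb where δb = 1/122·6.0000·d; ‖Δx‖ = 0.5410
realised ‖Δx‖/‖x‖ = 0.0123
so the bound overstates the realised error by a factor of ≈ 25.6835 (computed from the unrounded values)

0.0123
0.3156


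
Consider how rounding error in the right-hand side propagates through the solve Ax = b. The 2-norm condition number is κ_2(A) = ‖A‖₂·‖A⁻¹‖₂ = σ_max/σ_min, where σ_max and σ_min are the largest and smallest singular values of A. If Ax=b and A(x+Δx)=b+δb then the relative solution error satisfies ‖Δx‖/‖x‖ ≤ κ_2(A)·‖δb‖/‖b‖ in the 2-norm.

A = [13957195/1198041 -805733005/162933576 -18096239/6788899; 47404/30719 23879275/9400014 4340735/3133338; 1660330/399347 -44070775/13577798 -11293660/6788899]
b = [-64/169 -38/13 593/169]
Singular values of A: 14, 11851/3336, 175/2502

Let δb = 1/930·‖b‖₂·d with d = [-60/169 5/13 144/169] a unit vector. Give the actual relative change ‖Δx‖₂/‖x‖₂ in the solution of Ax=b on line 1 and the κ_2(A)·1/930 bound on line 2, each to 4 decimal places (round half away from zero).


0.0025
0.2152

largest singular value 14, smallest 175/2502
κ = σ_max/σ_min = 14/(175/2502) = 200.1600
worst-case relative error ≤ 200.1600 × 1/930 = 0.2152
solve Ax = b  →  x = [-0.4668 -14.3624 24.7469]
‖b‖₂ = 4.5826 and ‖x‖₂ = 28.6165
Δx = A⁻¹·δb where δb = 1/930·4.5826·d; ‖Δx‖ = 0.0704
dividing the unrounded norms, ‖Δx‖/‖x‖ = 0.0025
so the bound overstates the realised error by a factor of ≈ 87.4250 (computed from the unrounded values)


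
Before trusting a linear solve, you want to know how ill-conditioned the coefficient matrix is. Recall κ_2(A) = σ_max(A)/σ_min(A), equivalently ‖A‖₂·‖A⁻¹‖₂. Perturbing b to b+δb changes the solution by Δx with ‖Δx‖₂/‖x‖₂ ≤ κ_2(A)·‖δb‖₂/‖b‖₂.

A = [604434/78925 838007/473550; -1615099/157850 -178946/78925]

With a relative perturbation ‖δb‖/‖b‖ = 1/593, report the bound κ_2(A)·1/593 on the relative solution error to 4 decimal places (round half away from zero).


AᵀA = [162796264849/996664900 366284384/9966649; 366284384/9966649 74201435401/8969984100]; tr = 457872641/2668050, det = 294499921/533610000
λ_max, λ_min = (457872641/2668050 ± √2096316405660304/71184908025)/2 = 17161/100, 17161/5336100
κ = σ_max/σ_min = (131/10)/(131/2310) = 231.0000
worst-case relative error ≤ 231.0000 × 1/593 = 0.3895

0.3895


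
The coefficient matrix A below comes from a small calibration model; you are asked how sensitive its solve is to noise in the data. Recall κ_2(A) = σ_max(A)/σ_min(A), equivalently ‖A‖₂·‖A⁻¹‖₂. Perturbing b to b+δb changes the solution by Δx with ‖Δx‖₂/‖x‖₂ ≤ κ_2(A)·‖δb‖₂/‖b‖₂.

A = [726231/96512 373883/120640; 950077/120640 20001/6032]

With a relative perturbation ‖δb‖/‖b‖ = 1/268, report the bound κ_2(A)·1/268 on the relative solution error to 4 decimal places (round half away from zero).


0.9552

M = AᵀA = [32850924529/276889600 136876401/2768896; 136876401/2768896 356485729/17305600]. tr(M)=228134297/1638400, det(M)=12117361/40960000
λ_max, λ_min = (228134297/1638400 ± √2081683238968089/107374182400)/2 = 3481/25, 3481/1638400
so κ_2 = √((3481/25) / (3481/1638400)) = 256.0000
worst-case relative error ≤ 256.0000 × 1/268 = 0.9552


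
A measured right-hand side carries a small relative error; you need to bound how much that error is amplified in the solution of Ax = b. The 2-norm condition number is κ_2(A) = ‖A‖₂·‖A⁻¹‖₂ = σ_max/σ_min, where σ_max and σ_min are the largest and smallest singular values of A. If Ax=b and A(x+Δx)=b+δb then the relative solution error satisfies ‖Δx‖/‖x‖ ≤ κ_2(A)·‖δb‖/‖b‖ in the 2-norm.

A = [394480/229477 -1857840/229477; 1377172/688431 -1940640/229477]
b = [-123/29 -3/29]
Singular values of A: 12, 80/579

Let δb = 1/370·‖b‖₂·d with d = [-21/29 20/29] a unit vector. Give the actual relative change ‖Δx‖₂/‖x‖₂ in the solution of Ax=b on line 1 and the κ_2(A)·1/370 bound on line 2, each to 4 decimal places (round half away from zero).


0.0038
0.2347

from the listed singular values, σ₁ = 12, σ_n = 80/579
κ = σ_max/σ_min = 12/(80/579) = 86.8500
κ_2(A)·‖δb‖/‖b‖ = 0.2347
solve Ax = b  →  x = [21.1280 5.0101]
2-norm of b is 4.2426; of x, 21.7139
Δx = A⁻¹·δb where δb = 1/370·4.2426·d; ‖Δx‖ = 0.0830
realised ‖Δx‖/‖x‖ = 0.0038
tightness: 0.0038 against a bound of 0.2347 (unrounded ratio ≈ 0.0163)


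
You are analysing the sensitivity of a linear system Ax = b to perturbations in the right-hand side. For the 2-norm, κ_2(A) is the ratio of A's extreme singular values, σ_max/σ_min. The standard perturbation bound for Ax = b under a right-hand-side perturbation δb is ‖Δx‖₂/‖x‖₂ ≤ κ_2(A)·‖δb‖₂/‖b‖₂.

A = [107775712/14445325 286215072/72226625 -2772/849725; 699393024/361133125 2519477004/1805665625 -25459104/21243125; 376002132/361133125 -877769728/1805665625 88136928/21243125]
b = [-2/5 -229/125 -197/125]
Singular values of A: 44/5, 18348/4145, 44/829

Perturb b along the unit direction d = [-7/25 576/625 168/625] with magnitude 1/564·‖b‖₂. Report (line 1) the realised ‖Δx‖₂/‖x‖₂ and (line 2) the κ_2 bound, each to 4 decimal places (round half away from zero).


0.0022
0.2940

largest singular value 44/5, smallest 44/829
κ_2(A) = (44/5) / (44/829) = 165.8000
perturbation bound = 165.8000·1/564 = 0.2940
solve Ax = b  →  x = [17.1765 -32.4474 -8.4920]
2-norm of b is 2.4495; of x, 37.6827
with δb = [-0.0012 0.0040 0.0012], A·Δx = δb → ‖Δx‖ = 0.0818
realised ‖Δx‖/‖x‖ = 0.0022
tightness: 0.0022 against a bound of 0.2940 (unrounded ratio ≈ 0.0074)


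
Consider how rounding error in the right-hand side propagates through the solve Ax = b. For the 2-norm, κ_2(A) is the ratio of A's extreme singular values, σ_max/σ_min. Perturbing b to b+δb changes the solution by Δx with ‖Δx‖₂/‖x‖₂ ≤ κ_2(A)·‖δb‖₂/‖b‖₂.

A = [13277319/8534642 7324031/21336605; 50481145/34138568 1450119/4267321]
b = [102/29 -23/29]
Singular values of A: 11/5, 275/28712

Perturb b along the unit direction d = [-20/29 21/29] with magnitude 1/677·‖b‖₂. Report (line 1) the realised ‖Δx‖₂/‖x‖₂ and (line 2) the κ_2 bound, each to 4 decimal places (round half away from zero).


0.0018
0.3393

largest singular value 11/5, smallest 275/28712
κ = σ_max/σ_min = (11/5)/(275/28712) = 229.6960
bound on ‖Δx‖/‖x‖: κ·ε = 229.6960·1/677 = 0.3393
solve Ax = b  →  x = [69.6429 -305.3827]
‖b‖ = 3.6056, ‖x‖ = 313.2231
Δx = A⁻¹·δb where δb = 1/677·3.6056·d; ‖Δx‖ = 0.5560
relative error = 0.0018
tightness: 0.0018 against a bound of 0.3393 (unrounded ratio ≈ 0.0052)


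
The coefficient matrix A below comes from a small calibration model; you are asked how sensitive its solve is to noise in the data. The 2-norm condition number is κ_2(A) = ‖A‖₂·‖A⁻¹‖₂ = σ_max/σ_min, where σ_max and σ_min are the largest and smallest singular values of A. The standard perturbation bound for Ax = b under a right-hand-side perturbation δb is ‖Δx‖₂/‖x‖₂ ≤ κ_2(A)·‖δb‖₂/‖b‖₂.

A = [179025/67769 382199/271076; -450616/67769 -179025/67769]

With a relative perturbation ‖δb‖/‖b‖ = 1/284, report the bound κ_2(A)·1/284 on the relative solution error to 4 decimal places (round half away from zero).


M = AᵀA = [1391152249/27175369 2314256175/108701476; 2314256175/108701476 3898670329/434805904]. tr(M)=154775777/2572816, det(M)=923521/160801
solving λ² − 154775777/2572816·λ + 923521/160801 = 0 gives λ = 961/16, 15376/160801
κ_2(A) = √(λ_max/λ_min) = √((961/16) / (15376/160801)) = 25.0625
bound on ‖Δx‖/‖x‖: κ·ε = 25.0625·1/284 = 0.0882

0.0882


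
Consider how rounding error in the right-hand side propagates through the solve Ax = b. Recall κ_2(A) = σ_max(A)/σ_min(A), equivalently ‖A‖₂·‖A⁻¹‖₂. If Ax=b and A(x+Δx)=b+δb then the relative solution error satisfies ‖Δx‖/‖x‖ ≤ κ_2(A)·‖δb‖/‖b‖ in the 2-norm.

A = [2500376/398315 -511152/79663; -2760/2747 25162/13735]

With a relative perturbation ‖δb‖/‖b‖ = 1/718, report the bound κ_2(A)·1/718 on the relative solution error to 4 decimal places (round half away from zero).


M = AᵀA = [3814420096/94381225 -795048912/18876245; -795048912/18876245 4202479684/94381225]. tr(M)=1906516/22445, det(M)=71639296/2805625
char-poly roots: 2116/25 and 33856/112225
σ_max=√(2116/25)=(46/5), σ_min=√(33856/112225)=(184/335) → κ = 16.7500
perturbation bound = 16.7500·1/718 = 0.0233

0.0233


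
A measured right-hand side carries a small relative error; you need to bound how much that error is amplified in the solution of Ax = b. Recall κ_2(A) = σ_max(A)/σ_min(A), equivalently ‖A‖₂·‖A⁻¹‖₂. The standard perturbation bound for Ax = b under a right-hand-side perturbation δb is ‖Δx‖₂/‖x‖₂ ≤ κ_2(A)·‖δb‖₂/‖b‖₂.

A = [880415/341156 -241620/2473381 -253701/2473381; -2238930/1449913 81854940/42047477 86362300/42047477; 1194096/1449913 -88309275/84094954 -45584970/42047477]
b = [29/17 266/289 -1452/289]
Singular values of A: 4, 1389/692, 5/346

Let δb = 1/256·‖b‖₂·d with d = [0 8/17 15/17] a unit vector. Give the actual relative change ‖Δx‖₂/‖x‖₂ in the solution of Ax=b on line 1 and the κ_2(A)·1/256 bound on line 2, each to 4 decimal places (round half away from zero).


0.0053
1.0813

σ_max = 4, σ_min = 5/346
κ = σ_max/σ_min = 4/(5/346) = 276.8000
κ_2(A)·‖δb‖/‖b‖ = 1.0813
solve Ax = b  →  x = [0.7375 201.4020 -189.8880]
2-norm of b is 5.3852; of x, 276.8045
δb = ε·‖b‖·d = [0.0000 0.0099 0.0186]; solving A·Δx = δb gives ‖Δx‖ = 1.4557
relative error = 0.0053
so the bound overstates the realised error by a factor of ≈ 205.6052 (computed from the unrounded values)


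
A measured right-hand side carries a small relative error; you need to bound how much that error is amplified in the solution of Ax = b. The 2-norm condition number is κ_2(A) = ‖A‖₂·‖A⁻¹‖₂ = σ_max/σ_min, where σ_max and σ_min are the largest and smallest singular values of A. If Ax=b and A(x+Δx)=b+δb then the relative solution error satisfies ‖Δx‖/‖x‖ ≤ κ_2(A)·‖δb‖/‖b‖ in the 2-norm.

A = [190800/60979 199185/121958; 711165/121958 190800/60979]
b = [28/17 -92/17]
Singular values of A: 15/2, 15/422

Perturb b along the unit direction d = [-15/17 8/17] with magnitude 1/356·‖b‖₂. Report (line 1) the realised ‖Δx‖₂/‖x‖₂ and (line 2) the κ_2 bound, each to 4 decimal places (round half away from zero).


largest singular value 15/2, smallest 15/422
κ = σ_max/σ_min = (15/2)/(15/422) = 211.0000
bound on ‖Δx‖/‖x‖: κ·ε = 211.0000·1/356 = 0.5927
solve Ax = b  →  x = [52.4863 -99.5451]
2-norm of b is 5.6569; of x, 112.5346
with δb = [-0.0140 0.0075], A·Δx = δb → ‖Δx‖ = 0.4470
realised ‖Δx‖/‖x‖ = 0.0040
tightness: 0.0040 against a bound of 0.5927 (unrounded ratio ≈ 0.0067)

0.0040
0.5927


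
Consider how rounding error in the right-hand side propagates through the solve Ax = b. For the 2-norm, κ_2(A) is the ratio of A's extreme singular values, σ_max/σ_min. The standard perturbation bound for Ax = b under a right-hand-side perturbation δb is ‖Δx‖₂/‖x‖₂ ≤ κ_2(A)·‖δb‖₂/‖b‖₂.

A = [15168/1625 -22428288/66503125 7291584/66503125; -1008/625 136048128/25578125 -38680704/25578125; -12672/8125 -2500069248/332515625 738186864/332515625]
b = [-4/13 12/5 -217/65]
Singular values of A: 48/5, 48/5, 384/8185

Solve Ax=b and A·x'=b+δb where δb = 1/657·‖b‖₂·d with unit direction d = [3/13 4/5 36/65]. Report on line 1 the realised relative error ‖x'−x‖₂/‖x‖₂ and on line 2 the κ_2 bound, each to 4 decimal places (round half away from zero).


0.3115
0.3115

largest singular value 48/5, smallest 384/8185
κ = σ_max/σ_min = (48/5)/(384/8185) = 204.6250
κ_2(A)·‖δb‖/‖b‖ = 0.3115
solve Ax = b  →  x = [-0.0167 0.4120 -0.1202]
‖b‖₂ = 4.1231 and ‖x‖₂ = 0.4295
with δb = [0.0014 0.0050 0.0035], A·Δx = δb → ‖Δx‖ = 0.1338
realised ‖Δx‖/‖x‖ = 0.3115
realised/bound = 1 exactly: the bound is attained for this b and d


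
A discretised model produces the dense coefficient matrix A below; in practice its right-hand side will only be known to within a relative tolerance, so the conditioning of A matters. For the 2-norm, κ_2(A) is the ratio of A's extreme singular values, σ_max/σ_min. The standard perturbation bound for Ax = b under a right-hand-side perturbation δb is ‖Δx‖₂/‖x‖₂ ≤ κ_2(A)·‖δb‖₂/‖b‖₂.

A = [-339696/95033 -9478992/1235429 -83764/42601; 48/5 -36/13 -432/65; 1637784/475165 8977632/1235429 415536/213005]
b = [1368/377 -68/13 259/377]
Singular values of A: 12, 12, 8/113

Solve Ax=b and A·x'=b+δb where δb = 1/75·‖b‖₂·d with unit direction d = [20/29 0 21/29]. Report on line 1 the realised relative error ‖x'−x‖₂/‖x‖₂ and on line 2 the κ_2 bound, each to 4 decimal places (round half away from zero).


0.0285
2.2600

from the listed singular values, σ₁ = 12, σ_n = 8/113
κ_2(A) = 12 / (8/113) = 169.5000
perturbation bound = 169.5000·1/75 = 2.2600
solve Ax = b  →  x = [17.9882 -17.5920 34.1000]
‖b‖ = 6.4031, ‖x‖ = 42.3776
with δb = [0.0589 0.0000 0.0618], A·Δx = δb → ‖Δx‖ = 1.2059
dividing the unrounded norms, ‖Δx‖/‖x‖ = 0.0285
so the bound overstates the realised error by a factor of ≈ 79.4193 (computed from the unrounded values)


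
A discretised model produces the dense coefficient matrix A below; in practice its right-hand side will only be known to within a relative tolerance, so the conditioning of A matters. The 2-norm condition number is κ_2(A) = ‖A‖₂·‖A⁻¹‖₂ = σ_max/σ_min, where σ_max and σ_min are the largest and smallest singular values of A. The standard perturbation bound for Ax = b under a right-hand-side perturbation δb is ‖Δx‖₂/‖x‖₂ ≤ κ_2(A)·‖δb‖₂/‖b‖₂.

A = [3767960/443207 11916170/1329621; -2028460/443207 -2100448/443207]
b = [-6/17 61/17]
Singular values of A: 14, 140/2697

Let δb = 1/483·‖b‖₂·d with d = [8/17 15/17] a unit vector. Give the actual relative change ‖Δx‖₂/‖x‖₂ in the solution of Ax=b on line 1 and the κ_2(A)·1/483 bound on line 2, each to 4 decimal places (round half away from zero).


largest singular value 14, smallest 140/2697
condition number: 14 ÷ (140/2697) = 269.7000
bound on ‖Δx‖/‖x‖: κ·ε = 269.7000·1/483 = 0.5584
solve Ax = b  →  x = [-41.9485 39.7537]
2-norm of b is 3.6056; of x, 57.7930
re-solving with b+δb shifts x by Δx of norm 0.1438
dividing the unrounded norms, ‖Δx‖/‖x‖ = 0.0025
so the bound overstates the realised error by a factor of ≈ 224.4046 (computed from the unrounded values)

0.0025
0.5584


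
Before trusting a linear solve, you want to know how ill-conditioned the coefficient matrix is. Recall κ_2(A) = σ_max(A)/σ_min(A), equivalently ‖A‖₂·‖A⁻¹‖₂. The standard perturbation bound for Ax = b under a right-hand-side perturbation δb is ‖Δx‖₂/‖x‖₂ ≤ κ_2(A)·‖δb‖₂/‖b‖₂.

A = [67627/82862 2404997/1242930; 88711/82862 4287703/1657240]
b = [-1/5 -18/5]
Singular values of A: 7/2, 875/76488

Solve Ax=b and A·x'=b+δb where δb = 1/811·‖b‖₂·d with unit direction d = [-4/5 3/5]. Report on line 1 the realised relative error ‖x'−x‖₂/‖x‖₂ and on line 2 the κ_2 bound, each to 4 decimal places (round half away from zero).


σ_max = 7/2, σ_min = 875/76488
κ = σ_max/σ_min = (7/2)/(875/76488) = 305.9520
κ_2(A)·‖δb‖/‖b‖ = 0.3773
solve Ax = b  →  x = [161.0516 -68.0334]
‖b‖ = 3.6056, ‖x‖ = 174.8318
Δx = A⁻¹·δb where δb = 1/811·3.6056·d; ‖Δx‖ = 0.3886
dividing the unrounded norms, ‖Δx‖/‖x‖ = 0.0022
realised/bound (from unrounded values) ≈ 0.0059

0.0022
0.3773


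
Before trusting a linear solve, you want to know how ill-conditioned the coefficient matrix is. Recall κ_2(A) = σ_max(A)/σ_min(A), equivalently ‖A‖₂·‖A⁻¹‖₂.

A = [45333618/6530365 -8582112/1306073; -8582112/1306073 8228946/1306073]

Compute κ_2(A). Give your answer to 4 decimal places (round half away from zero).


M = AᵀA = [4633119001764/50708284225 -882481412736/10141656845; -882481412736/10141656845 168095361060/2028331369]. tr(M)=10505948904/60295225, det(M)=18974736/60295225
solving λ² − 10505948904/60295225·λ + 18974736/60295225 = 0 gives λ = 4356/25, 4356/2411809
so κ_2 = √((4356/25) / (4356/2411809)) = 310.6000

310.6000


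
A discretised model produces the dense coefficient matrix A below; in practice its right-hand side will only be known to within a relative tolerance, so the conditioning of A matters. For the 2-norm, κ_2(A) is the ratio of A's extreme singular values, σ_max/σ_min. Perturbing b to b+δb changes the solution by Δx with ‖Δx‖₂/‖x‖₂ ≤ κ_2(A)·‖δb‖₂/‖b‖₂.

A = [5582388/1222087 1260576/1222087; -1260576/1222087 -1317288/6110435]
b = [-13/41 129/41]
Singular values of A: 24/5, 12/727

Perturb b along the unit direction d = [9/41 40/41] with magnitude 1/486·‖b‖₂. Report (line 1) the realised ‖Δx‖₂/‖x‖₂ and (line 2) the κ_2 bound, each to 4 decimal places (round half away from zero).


largest singular value 24/5, smallest 12/727
κ_2(A) = (24/5) / (12/727) = 290.8000
worst-case relative error ≤ 290.8000 × 1/486 = 0.5984
solve Ax = b  →  x = [-40.0996 177.2713]
‖b‖₂ = 3.1623 and ‖x‖₂ = 181.7501
with δb = [0.0014 0.0063], A·Δx = δb → ‖Δx‖ = 0.3942
realised ‖Δx‖/‖x‖ = 0.0022
realised/bound (from unrounded values) ≈ 0.0036

0.0022
0.5984


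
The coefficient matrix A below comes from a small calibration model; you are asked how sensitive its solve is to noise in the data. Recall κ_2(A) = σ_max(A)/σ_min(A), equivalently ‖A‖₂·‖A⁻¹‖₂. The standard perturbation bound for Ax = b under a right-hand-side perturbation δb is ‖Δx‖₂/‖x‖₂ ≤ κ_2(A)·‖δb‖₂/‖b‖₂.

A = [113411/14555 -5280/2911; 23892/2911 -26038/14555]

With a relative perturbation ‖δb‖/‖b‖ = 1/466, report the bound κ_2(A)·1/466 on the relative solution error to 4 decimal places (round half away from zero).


M = AᵀA = [27132746521/211848025 -1220909976/42369605; -1220909976/42369605 1374937444/211848025]. tr(M)=3391753/25205, det(M)=2829124/3150625
char-poly roots: 3364/25 and 841/126025
κ_2(A) = √(λ_max/λ_min) = √((3364/25) / (841/126025)) = 142.0000
κ_2(A)·‖δb‖/‖b‖ = 0.3047

0.3047


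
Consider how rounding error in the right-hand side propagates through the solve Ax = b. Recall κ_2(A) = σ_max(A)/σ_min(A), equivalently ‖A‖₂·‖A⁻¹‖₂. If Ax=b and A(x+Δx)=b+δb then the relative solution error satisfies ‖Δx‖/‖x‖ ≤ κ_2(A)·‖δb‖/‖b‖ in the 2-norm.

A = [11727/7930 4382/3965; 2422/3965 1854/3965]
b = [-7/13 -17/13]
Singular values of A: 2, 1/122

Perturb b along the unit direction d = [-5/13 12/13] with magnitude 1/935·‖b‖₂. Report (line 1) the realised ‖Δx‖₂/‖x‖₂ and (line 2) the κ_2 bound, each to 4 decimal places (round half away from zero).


σ_max = 2, σ_min = 1/122
κ_2(A) = 2 / (1/122) = 244.0000
worst-case relative error ≤ 244.0000 × 1/935 = 0.2610
solve Ax = b  →  x = [72.8000 -97.9000]
2-norm of b is 1.4142; of x, 122.0010
with δb = [-0.0006 0.0014], A·Δx = δb → ‖Δx‖ = 0.1845
relative error = 0.0015
so the bound overstates the realised error by a factor of ≈ 172.5355 (computed from the unrounded values)

0.0015
0.2610


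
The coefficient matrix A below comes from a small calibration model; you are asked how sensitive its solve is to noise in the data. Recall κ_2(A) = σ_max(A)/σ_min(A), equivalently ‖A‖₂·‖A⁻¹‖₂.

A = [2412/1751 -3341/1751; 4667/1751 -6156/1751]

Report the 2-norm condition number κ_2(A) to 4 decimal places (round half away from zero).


AᵀA = [95497/10609 -127296/10609; -127296/10609 169753/10609]; tr = 265250/10609, det = 625/10609
λ_max, λ_min = (265250/10609 ± √70331040000/112550881)/2 = 25, 25/10609
κ_2(A) = √(λ_max/λ_min) = √(25 / (25/10609)) = 103.0000

103.0000


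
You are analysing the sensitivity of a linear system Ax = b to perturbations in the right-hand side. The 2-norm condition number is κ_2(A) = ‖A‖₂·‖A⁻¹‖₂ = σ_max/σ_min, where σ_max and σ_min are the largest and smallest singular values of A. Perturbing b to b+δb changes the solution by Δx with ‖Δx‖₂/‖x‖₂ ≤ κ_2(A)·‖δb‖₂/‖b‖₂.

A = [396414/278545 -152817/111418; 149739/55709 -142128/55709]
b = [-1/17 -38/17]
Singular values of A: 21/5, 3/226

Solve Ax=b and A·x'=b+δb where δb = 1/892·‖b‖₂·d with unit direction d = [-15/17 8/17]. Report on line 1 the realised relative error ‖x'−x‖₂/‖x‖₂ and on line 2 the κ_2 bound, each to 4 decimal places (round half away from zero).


0.0025
0.3547

largest singular value 21/5, smallest 3/226
κ_2(A) = (21/5) / (3/226) = 316.4000
worst-case relative error ≤ 316.4000 × 1/892 = 0.3547
solve Ax = b  →  x = [-52.2989 -54.2233]
2-norm of b is 2.2361; of x, 75.3348
δb = ε·‖b‖·d = [-0.0022 0.0012]; solving A·Δx = δb gives ‖Δx‖ = 0.1888
relative error = 0.0025
tightness: 0.0025 against a bound of 0.3547 (unrounded ratio ≈ 0.0071)


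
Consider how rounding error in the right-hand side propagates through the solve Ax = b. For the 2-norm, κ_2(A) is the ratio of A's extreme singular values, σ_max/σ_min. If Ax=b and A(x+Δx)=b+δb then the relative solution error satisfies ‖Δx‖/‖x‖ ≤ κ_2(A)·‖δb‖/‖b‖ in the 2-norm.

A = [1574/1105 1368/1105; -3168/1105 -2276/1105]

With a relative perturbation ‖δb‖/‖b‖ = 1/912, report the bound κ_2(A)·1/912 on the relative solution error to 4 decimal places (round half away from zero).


0.0285

AᵀA = [1732/169 1296/169; 1296/169 976/169]; tr = 2708/169, det = 64/169
char-poly roots: 16 and 4/169
σ_max=√16=4, σ_min=√(4/169)=(2/13) → κ = 26.0000
perturbation bound = 26.0000·1/912 = 0.0285


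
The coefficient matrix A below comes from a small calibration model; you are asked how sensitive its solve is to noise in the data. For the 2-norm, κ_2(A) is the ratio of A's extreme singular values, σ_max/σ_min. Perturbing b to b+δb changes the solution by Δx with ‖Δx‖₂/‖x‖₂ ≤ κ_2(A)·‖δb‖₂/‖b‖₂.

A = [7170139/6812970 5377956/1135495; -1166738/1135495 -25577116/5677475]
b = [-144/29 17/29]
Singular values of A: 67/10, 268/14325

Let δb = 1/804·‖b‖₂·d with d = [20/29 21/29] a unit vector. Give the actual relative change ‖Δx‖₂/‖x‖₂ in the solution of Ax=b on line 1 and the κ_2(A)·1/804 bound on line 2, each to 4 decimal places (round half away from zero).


from the listed singular values, σ₁ = 67/10, σ_n = 268/14325
condition number: (67/10) ÷ (268/14325) = 358.1250
bound on ‖Δx‖/‖x‖: κ·ε = 358.1250·1/804 = 0.4454
solve Ax = b  →  x = [156.3123 -35.7822]
‖b‖₂ = 5.0000 and ‖x‖₂ = 160.3556
Δx = A⁻¹·δb where δb = 1/804·5.0000·d; ‖Δx‖ = 0.3324
dividing the unrounded norms, ‖Δx‖/‖x‖ = 0.0021
tightness: 0.0021 against a bound of 0.4454 (unrounded ratio ≈ 0.0047)

0.0021
0.4454


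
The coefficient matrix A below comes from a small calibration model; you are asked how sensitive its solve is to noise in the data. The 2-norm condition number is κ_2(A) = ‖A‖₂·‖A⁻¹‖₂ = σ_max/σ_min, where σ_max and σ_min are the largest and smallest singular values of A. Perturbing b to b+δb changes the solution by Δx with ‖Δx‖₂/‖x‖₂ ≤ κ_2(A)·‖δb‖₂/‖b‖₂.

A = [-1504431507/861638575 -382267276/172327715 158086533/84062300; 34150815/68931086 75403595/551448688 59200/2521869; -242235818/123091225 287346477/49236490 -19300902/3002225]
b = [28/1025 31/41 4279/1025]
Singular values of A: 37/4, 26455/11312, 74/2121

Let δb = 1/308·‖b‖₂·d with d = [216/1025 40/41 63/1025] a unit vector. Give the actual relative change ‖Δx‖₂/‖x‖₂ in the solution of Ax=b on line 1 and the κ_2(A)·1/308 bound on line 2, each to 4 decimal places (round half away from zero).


from the listed singular values, σ₁ = 37/4, σ_n = 74/2121
κ = σ_max/σ_min = (37/4)/(74/2121) = 265.1250
perturbation bound = 265.1250·1/308 = 0.8608
solve Ax = b  →  x = [-5.0387 20.4462 19.4539]
‖b‖₂ = 4.2426 and ‖x‖₂ = 28.6686
with δb = [0.0029 0.0134 0.0008], A·Δx = δb → ‖Δx‖ = 0.3948
realised ‖Δx‖/‖x‖ = 0.0138
so the bound overstates the realised error by a factor of ≈ 62.5046 (computed from the unrounded values)

0.0138
0.8608


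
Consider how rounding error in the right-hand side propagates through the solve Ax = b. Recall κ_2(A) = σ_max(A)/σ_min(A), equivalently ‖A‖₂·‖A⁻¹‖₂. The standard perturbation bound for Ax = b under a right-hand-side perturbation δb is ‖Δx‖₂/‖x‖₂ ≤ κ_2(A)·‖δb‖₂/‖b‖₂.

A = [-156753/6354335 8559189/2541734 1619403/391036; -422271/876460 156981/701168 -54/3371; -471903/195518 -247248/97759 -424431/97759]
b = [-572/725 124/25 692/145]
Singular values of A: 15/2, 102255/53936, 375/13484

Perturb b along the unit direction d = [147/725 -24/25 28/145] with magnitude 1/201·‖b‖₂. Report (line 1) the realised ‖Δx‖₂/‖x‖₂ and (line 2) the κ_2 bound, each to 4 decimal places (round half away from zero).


from the listed singular values, σ₁ = 15/2, σ_n = 375/13484
κ_2(A) = (15/2) / (375/13484) = 269.6800
perturbation bound = 269.6800·1/201 = 1.3417
solve Ax = b  →  x = [42.1845 106.7285 -86.7243]
2-norm of b is 6.9282; of x, 143.8458
with δb = [0.0070 -0.0331 0.0067], A·Δx = δb → ‖Δx‖ = 1.2394
dividing the unrounded norms, ‖Δx‖/‖x‖ = 0.0086
realised/bound (from unrounded values) ≈ 0.0064

0.0086
1.3417


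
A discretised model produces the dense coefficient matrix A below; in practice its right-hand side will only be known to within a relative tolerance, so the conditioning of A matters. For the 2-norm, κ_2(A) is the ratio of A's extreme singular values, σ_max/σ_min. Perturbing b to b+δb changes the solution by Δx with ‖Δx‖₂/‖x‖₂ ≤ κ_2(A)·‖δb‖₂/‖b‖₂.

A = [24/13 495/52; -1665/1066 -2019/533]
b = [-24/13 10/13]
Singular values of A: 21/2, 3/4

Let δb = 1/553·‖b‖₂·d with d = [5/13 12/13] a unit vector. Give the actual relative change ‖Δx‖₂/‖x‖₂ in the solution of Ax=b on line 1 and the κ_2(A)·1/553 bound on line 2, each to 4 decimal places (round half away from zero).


σ_max = 21/2, σ_min = 3/4
condition number: (21/2) ÷ (3/4) = 14.0000
worst-case relative error ≤ 14.0000 × 1/553 = 0.0253
solve Ax = b  →  x = [-0.0418 -0.1858]
‖b‖₂ = 2.0000 and ‖x‖₂ = 0.1905
δb = ε·‖b‖·d = [0.0014 0.0033]; solving A·Δx = δb gives ‖Δx‖ = 0.0048
realised ‖Δx‖/‖x‖ = 0.0253
so the bound is sharp here: realised error equals the bound

0.0253
0.0253


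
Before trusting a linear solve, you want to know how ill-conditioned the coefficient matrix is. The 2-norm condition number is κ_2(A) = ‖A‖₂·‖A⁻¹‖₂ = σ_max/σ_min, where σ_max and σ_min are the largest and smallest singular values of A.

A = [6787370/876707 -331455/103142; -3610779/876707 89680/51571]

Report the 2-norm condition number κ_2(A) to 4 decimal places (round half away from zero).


396.7000

form AᵀA = [204519434269/2659568041 -85215795435/2659568041; -85215795435/2659568041 142032426625/10638272164] with trace 5681125229/62948356 and determinant 3258025/62948356
eigenvalues of AᵀA: λ = (tr ± √(tr²−4·det))/2 = 361/4, 9025/15737089
σ_max=√(361/4)=(19/2), σ_min=√(9025/15737089)=(95/3967) → κ = 396.7000


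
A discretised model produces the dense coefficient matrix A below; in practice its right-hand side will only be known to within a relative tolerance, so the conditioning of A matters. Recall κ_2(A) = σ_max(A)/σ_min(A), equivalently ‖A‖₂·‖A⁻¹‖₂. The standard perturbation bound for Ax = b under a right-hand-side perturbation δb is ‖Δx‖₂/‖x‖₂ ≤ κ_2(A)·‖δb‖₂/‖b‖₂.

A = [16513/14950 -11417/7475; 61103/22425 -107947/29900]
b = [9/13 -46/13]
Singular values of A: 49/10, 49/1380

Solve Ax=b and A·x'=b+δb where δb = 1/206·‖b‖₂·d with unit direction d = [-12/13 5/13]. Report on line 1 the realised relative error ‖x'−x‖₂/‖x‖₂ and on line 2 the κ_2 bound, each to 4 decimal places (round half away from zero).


σ_max = 49/10, σ_min = 49/1380
κ_2(A) = (49/10) / (49/1380) = 138.0000
bound on ‖Δx‖/‖x‖: κ·ε = 138.0000·1/206 = 0.6699
solve Ax = b  →  x = [-45.4286 -33.3061]
‖b‖₂ = 3.6056 and ‖x‖₂ = 56.3299
with δb = [-0.0162 0.0067], A·Δx = δb → ‖Δx‖ = 0.4929
dividing the unrounded norms, ‖Δx‖/‖x‖ = 0.0088
realised/bound (from unrounded values) ≈ 0.0131

0.0088
0.6699


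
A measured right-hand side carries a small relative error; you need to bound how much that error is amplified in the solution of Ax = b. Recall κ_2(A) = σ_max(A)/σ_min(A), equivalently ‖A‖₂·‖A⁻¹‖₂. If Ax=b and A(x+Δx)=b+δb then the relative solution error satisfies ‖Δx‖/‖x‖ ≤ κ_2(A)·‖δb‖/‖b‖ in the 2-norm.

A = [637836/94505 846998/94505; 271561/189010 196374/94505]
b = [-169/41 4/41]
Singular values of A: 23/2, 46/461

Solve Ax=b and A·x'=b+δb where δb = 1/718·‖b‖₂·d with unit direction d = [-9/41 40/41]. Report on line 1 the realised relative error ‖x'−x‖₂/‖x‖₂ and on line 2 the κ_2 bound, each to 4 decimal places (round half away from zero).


0.0057
0.1605

from the listed singular values, σ₁ = 23/2, σ_n = 46/461
κ = σ_max/σ_min = (23/2)/(46/461) = 115.2500
bound on ‖Δx‖/‖x‖: κ·ε = 115.2500·1/718 = 0.1605
solve Ax = b  →  x = [-8.2261 5.7348]
‖b‖₂ = 4.1231 and ‖x‖₂ = 10.0278
Δx = A⁻¹·δb where δb = 1/718·4.1231·d; ‖Δx‖ = 0.0575
realised ‖Δx‖/‖x‖ = 0.0057
tightness: 0.0057 against a bound of 0.1605 (unrounded ratio ≈ 0.0358)


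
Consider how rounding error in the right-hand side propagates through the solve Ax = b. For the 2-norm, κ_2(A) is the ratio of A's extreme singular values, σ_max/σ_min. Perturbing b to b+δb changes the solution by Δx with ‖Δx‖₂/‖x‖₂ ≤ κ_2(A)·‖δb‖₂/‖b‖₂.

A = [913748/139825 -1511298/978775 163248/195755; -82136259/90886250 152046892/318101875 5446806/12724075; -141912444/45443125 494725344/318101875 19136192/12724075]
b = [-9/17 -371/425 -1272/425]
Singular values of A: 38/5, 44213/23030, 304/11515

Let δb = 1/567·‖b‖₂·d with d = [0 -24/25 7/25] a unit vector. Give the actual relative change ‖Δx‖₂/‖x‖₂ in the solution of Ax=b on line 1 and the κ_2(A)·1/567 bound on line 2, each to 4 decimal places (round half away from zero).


largest singular value 38/5, smallest 304/11515
condition number: (38/5) ÷ (304/11515) = 287.8750
κ_2(A)·‖δb‖/‖b‖ = 0.5077
solve Ax = b  →  x = [-0.0420 -0.6138 -1.4425]
2-norm of b is 3.1623; of x, 1.5682
re-solving with b+δb shifts x by Δx of norm 0.2113
realised ‖Δx‖/‖x‖ = 0.1347
tightness: 0.1347 against a bound of 0.5077 (unrounded ratio ≈ 0.2653)

0.1347
0.5077


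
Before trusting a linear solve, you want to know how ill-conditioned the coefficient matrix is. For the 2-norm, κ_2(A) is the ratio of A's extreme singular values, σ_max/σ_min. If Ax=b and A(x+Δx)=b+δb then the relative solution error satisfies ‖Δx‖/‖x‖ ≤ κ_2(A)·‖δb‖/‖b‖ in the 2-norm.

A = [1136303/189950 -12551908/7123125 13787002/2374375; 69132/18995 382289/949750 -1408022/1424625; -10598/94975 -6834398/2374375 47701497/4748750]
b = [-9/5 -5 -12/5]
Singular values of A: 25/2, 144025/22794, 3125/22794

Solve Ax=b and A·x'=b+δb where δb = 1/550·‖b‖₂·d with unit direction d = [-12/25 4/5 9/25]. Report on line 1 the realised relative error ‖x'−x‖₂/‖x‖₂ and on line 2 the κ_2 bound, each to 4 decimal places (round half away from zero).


from the listed singular values, σ₁ = 25/2, σ_n = 3125/22794
condition number: (25/2) ÷ (3125/22794) = 91.1760
κ_2(A)·‖δb‖/‖b‖ = 0.1658
solve Ax = b  →  x = [-0.5230 -27.9820 -8.2629]
‖b‖₂ = 5.8310 and ‖x‖₂ = 29.1812
Δx = A⁻¹·δb where δb = 1/550·5.8310·d; ‖Δx‖ = 0.0773
realised ‖Δx‖/‖x‖ = 0.0026
tightness: 0.0026 against a bound of 0.1658 (unrounded ratio ≈ 0.0160)

0.0026
0.1658


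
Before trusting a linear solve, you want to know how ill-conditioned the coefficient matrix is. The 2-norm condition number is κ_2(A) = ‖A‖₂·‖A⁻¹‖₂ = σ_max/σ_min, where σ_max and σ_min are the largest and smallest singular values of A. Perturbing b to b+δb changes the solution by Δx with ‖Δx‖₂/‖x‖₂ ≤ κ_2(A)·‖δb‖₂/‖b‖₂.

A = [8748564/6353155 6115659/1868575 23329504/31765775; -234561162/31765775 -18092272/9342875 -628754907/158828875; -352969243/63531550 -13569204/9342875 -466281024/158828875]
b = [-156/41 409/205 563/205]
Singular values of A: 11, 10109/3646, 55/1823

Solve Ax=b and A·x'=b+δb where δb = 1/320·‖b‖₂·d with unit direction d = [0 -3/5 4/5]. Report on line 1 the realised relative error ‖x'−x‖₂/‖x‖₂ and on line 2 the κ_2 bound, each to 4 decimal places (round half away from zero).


0.0159
1.1394

σ_max = 11, σ_min = 55/1823
condition number: 11 ÷ (55/1823) = 364.6000
worst-case relative error ≤ 364.6000 × 1/320 = 1.1394
solve Ax = b  →  x = [-15.6386 -1.1405 29.2243]
‖b‖₂ = 5.0990 and ‖x‖₂ = 33.1651
re-solving with b+δb shifts x by Δx of norm 0.5282
dividing the unrounded norms, ‖Δx‖/‖x‖ = 0.0159
realised/bound (from unrounded values) ≈ 0.0140


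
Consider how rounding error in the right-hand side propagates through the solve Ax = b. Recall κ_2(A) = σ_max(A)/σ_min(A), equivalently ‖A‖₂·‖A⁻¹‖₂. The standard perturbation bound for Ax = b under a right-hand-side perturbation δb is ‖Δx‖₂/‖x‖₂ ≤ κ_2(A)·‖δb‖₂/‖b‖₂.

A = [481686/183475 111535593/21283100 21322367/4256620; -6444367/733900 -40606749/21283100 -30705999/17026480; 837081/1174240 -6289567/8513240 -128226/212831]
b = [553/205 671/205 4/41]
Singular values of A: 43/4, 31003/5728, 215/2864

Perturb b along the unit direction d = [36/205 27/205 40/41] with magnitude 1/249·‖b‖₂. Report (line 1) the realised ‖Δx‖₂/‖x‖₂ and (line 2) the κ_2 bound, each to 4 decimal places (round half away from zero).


0.0170
0.5751

σ_max = 43/4, σ_min = 215/2864
condition number: (43/4) ÷ (215/2864) = 143.2000
perturbation bound = 143.2000·1/249 = 0.5751
solve Ax = b  →  x = [-0.5178 -8.7991 10.0154]
‖b‖ = 4.2426, ‖x‖ = 13.3417
with δb = [0.0030 0.0022 0.0166], A·Δx = δb → ‖Δx‖ = 0.2270
dividing the unrounded norms, ‖Δx‖/‖x‖ = 0.0170
realised/bound (from unrounded values) ≈ 0.0296


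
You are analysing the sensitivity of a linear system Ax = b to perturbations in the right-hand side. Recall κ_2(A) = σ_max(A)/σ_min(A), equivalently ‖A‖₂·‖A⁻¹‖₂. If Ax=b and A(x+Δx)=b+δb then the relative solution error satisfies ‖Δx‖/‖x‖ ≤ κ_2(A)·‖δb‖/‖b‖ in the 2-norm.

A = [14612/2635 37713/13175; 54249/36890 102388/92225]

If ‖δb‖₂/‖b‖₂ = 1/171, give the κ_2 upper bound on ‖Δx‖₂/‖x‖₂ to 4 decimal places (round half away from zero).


0.1269

form AᵀA = [1791640825/54434884 238234230/13608721; 238234230/13608721 128279281/13608721] with trace 7974941/188356 and determinant 714025/188356
eigenvalues of AᵀA: λ = (tr ± √(tr²−4·det))/2 = 169/4, 4225/47089
σ_max=√(169/4)=(13/2), σ_min=√(4225/47089)=(65/217) → κ = 21.7000
κ_2(A)·‖δb‖/‖b‖ = 0.1269
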